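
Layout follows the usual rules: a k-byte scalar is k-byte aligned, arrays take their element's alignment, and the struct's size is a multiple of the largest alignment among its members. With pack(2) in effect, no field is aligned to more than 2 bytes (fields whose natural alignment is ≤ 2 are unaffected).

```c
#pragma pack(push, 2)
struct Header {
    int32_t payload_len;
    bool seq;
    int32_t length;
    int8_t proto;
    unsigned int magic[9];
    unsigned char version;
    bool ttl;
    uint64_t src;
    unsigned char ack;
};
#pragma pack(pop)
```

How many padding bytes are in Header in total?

payload_len at 0 (size 4, align 2) → ends 4
seq at 4 (size 1, align 1) → ends 5
pad 1 to align 2 for length
length at 6 (size 4, align 2) → ends 10
proto at 10 (size 1, align 1) → ends 11
pad 1 to align 2 for magic
magic at 12 (size 36, align 2) → ends 48
version at 48 (size 1, align 1) → ends 49
ttl at 49 (size 1, align 1) → ends 50
src at 50 (size 8, align 2) → ends 58
ack at 58 (size 1, align 1) → ends 59
tail pad 1 to reach multiple of 2
total 60 bytes, alignment 2
data bytes 57, size 60 → padding 3

3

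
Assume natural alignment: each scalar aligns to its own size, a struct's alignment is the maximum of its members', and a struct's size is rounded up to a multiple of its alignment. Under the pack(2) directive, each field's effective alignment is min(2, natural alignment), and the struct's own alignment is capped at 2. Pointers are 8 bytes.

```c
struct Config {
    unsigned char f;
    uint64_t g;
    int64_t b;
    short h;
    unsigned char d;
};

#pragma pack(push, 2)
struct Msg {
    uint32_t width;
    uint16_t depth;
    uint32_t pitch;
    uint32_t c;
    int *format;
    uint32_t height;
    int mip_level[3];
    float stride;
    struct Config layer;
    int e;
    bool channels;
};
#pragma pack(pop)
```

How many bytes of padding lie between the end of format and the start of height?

Config: 0..1  f  (1B, 1-aligned); 1..8  -- padding (7B); 8..16  g  (8B, 8-aligned); 16..24  b  (8B, 8-aligned); 24..26  h  (2B, 2-aligned); 26..27  d  (1B, 1-aligned); 27..32  -- tail padding (5B); sizeof = 32, alignof = 8
0..4  width  (4B, 2-aligned)
4..6  depth  (2B, 2-aligned)
6..10  pitch  (4B, 2-aligned)
10..14  c  (4B, 2-aligned)
14..22  format  (8B, 2-aligned)
22..26  height  (4B, 2-aligned)

0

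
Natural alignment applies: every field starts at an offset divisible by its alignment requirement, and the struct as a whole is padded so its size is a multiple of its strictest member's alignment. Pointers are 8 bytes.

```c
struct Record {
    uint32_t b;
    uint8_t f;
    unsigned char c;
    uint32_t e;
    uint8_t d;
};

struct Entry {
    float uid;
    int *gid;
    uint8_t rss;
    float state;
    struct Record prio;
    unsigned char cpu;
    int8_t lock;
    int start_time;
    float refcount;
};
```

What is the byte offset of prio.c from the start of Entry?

Record: b at 0 (size 4, align 4) → ends 4; f at 4 (size 1, align 1) → ends 5; c at 5 (size 1, align 1) → ends 6; pad 2 to align 4 for e; e at 8 (size 4, align 4) → ends 12; d at 12 (size 1, align 1) → ends 13; tail pad 3 to reach multiple of 4; total 16 bytes, alignment 4
uid at 0 (size 4, align 4) → ends 4
pad 4 to align 8 for gid
gid at 8 (size 8, align 8) → ends 16
rss at 16 (size 1, align 1) → ends 17
pad 3 to align 4 for state
state at 20 (size 4, align 4) → ends 24
prio at 24 (size 16, align 4) → ends 40
within Record: c at 5
24 + 5 = 29

29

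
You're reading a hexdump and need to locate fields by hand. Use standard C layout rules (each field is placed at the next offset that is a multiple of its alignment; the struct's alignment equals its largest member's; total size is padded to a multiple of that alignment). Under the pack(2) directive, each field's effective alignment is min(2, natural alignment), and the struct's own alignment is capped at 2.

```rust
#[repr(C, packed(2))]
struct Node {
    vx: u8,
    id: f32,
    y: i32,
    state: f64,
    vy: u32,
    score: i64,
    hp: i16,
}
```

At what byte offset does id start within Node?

2

vx at 0 (size 1, align 1) → ends 1
pad 1 to align 2 for id
id at 2 (size 4, align 2) → ends 6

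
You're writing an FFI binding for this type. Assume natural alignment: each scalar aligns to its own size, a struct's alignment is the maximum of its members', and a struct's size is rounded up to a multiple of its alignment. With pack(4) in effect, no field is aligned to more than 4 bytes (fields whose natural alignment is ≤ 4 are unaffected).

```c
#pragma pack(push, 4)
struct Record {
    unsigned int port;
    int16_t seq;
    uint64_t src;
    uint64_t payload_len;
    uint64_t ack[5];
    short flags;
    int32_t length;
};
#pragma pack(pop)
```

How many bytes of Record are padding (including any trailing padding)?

port at 0 (size 4, align 4) → ends 4
seq at 4 (size 2, align 2) → ends 6
pad 2 to align 4 for src
src at 8 (size 8, align 4) → ends 16
payload_len at 16 (size 8, align 4) → ends 24
ack at 24 (size 40, align 4) → ends 64
flags at 64 (size 2, align 2) → ends 66
pad 2 to align 4 for length
length at 68 (size 4, align 4) → ends 72
total 72 bytes, alignment 4
data bytes 68, size 72 → padding 4

4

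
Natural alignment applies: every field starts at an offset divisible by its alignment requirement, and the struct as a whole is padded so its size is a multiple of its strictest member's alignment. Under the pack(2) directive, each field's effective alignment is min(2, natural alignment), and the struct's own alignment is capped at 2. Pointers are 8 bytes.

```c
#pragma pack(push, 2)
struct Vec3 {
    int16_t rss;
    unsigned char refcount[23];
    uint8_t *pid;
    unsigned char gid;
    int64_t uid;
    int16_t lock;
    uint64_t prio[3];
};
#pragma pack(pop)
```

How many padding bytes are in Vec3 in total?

2

@0: rss [2B, align 2] → 2
@2: refcount [23B, align 1] → 25
+1 pad (align 2)
@26: pid [8B, align 2] → 34
@34: gid [1B, align 1] → 35
+1 pad (align 2)
@36: uid [8B, align 2] → 44
@44: lock [2B, align 2] → 46
@46: prio [24B, align 2] → 70
size 70, align 2
data bytes 68, size 70 → padding 2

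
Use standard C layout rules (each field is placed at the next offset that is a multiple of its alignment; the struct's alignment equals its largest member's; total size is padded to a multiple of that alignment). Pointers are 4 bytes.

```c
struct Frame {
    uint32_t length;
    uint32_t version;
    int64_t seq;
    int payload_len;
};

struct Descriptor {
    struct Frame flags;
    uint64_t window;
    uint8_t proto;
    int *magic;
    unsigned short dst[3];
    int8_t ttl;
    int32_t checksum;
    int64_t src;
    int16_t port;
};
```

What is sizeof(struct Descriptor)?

Frame: @0: length [4B, align 4] → 4; @4: version [4B, align 4] → 8; @8: seq [8B, align 8] → 16; @16: payload_len [4B, align 4] → 20; +4 tail pad (align 8); size 24, align 8
@0: flags [24B, align 8] → 24
@24: window [8B, align 8] → 32
@32: proto [1B, align 1] → 33
+3 pad (align 4)
@36: magic [4B, align 4] → 40
@40: dst [6B, align 2] → 46
@46: ttl [1B, align 1] → 47
+1 pad (align 4)
@48: checksum [4B, align 4] → 52
+4 pad (align 8)
@56: src [8B, align 8] → 64
@64: port [2B, align 2] → 66
+6 tail pad (align 8)
size 72, align 8

72 bytes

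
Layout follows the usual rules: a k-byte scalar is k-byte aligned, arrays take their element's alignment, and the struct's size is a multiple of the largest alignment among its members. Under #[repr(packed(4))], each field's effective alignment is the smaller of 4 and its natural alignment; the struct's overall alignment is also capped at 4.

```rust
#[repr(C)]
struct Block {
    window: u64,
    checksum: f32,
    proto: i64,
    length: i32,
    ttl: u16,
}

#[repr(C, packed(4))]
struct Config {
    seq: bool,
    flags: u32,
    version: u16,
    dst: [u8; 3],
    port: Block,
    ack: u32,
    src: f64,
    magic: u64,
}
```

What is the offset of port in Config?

16

Block: @0: window [8B, align 8] → 8; @8: checksum [4B, align 4] → 12; +4 pad (align 8); @16: proto [8B, align 8] → 24; @24: length [4B, align 4] → 28; @28: ttl [2B, align 2] → 30; +2 tail pad (align 8); size 32, align 8
@0: seq [1B, align 1] → 1
+3 pad (align 4)
@4: flags [4B, align 4] → 8
@8: version [2B, align 2] → 10
@10: dst [3B, align 1] → 13
+3 pad (align 4)
@16: port [32B, align 4] → 48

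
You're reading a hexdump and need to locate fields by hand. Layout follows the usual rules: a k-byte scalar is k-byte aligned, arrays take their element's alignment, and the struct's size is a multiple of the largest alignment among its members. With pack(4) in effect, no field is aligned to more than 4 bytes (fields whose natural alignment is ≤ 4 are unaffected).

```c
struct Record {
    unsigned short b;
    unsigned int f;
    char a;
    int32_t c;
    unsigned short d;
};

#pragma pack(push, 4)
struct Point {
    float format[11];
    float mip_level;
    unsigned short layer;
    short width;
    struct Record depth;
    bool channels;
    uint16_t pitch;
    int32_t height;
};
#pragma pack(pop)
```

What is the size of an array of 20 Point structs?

1600

Record: 0..2  b  (2B, 2-aligned); 2..4  -- padding (2B); 4..8  f  (4B, 4-aligned); 8..9  a  (1B, 1-aligned); 9..12  -- padding (3B); 12..16  c  (4B, 4-aligned); 16..18  d  (2B, 2-aligned); 18..20  -- tail padding (2B); sizeof = 20, alignof = 4
0..44  format  (44B, 4-aligned)
44..48  mip_level  (4B, 4-aligned)
48..50  layer  (2B, 2-aligned)
50..52  width  (2B, 2-aligned)
52..72  depth  (20B, 4-aligned)
72..73  channels  (1B, 1-aligned)
73..74  -- padding (1B)
74..76  pitch  (2B, 2-aligned)
76..80  height  (4B, 4-aligned)
sizeof = 80, alignof = 4
array of 20: 20 × 80 = 1600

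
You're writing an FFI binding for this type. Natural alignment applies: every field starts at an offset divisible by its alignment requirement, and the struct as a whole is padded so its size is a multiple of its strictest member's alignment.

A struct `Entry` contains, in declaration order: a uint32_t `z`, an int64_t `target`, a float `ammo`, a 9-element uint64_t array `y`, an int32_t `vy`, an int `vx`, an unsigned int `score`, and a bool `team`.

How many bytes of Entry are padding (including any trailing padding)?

@0: z [4B, align 4] → 4
+4 pad (align 8)
@8: target [8B, align 8] → 16
@16: ammo [4B, align 4] → 20
+4 pad (align 8)
@24: y [72B, align 8] → 96
@96: vy [4B, align 4] → 100
@100: vx [4B, align 4] → 104
@104: score [4B, align 4] → 108
@108: team [1B, align 1] → 109
+3 tail pad (align 8)
size 112, align 8
data bytes 101, size 112 → padding 11

11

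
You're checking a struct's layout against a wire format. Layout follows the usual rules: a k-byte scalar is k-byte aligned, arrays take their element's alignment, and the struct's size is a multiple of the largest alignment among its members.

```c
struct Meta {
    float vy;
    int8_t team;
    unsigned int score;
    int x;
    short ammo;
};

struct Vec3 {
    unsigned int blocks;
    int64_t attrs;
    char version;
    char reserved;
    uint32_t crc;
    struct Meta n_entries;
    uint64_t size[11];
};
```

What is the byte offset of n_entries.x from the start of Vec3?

Meta: @0: vy [4B, align 4] → 4; @4: team [1B, align 1] → 5; +3 pad (align 4); @8: score [4B, align 4] → 12; @12: x [4B, align 4] → 16; @16: ammo [2B, align 2] → 18; +2 tail pad (align 4); size 20, align 4
@0: blocks [4B, align 4] → 4
+4 pad (align 8)
@8: attrs [8B, align 8] → 16
@16: version [1B, align 1] → 17
@17: reserved [1B, align 1] → 18
+2 pad (align 4)
@20: crc [4B, align 4] → 24
@24: n_entries [20B, align 4] → 44
within Meta: x at 12
24 + 12 = 36

36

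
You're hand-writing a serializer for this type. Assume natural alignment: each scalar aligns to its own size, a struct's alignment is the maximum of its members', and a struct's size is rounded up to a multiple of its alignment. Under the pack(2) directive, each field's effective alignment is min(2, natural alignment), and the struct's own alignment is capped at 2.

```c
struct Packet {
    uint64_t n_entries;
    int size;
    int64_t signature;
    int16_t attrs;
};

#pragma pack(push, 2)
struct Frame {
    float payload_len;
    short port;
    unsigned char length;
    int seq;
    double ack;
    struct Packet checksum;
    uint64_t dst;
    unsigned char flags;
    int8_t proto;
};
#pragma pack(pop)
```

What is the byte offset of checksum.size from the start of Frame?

28

Packet: @0: n_entries [8B, align 8] → 8; @8: size [4B, align 4] → 12; +4 pad (align 8); @16: signature [8B, align 8] → 24; @24: attrs [2B, align 2] → 26; +6 tail pad (align 8); size 32, align 8
@0: payload_len [4B, align 2] → 4
@4: port [2B, align 2] → 6
@6: length [1B, align 1] → 7
+1 pad (align 2)
@8: seq [4B, align 2] → 12
@12: ack [8B, align 2] → 20
@20: checksum [32B, align 2] → 52
within Packet: size at 8
20 + 8 = 28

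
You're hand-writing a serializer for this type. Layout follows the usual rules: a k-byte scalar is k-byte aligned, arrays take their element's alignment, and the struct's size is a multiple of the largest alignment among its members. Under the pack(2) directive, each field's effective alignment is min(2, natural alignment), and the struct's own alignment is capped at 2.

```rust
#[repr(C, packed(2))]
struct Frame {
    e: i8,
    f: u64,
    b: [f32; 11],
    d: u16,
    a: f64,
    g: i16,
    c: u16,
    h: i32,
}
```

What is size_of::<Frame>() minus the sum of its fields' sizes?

1

e at 0 (size 1, align 1) → ends 1
pad 1 to align 2 for f
f at 2 (size 8, align 2) → ends 10
b at 10 (size 44, align 2) → ends 54
d at 54 (size 2, align 2) → ends 56
a at 56 (size 8, align 2) → ends 64
g at 64 (size 2, align 2) → ends 66
c at 66 (size 2, align 2) → ends 68
h at 68 (size 4, align 2) → ends 72
total 72 bytes, alignment 2
data bytes 71, size 72 → padding 1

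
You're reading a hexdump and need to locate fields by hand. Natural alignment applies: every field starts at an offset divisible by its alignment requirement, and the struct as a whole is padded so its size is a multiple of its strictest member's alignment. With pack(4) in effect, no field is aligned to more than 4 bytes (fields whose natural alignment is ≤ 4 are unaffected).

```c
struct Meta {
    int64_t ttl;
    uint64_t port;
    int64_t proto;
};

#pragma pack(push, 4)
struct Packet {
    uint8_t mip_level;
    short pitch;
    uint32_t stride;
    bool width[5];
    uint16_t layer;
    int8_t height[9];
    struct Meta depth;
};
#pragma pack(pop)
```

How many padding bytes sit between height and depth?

3

Meta: ttl at 0 (size 8, align 8) → ends 8; port at 8 (size 8, align 8) → ends 16; proto at 16 (size 8, align 8) → ends 24; total 24 bytes, alignment 8
mip_level at 0 (size 1, align 1) → ends 1
pad 1 to align 2 for pitch
pitch at 2 (size 2, align 2) → ends 4
stride at 4 (size 4, align 4) → ends 8
width at 8 (size 5, align 1) → ends 13
pad 1 to align 2 for layer
layer at 14 (size 2, align 2) → ends 16
height at 16 (size 9, align 1) → ends 25
pad 3 to align 4 for depth
depth at 28 (size 24, align 4) → ends 52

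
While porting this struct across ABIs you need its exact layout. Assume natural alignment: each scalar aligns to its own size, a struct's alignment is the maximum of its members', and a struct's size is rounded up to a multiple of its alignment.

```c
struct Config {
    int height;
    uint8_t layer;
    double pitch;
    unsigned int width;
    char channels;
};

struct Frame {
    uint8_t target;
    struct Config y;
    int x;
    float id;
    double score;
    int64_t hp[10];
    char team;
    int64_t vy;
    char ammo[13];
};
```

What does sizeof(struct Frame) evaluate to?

Config: @0: height [4B, align 4] → 4; @4: layer [1B, align 1] → 5; +3 pad (align 8); @8: pitch [8B, align 8] → 16; @16: width [4B, align 4] → 20; @20: channels [1B, align 1] → 21; +3 tail pad (align 8); size 24, align 8
@0: target [1B, align 1] → 1
+7 pad (align 8)
@8: y [24B, align 8] → 32
@32: x [4B, align 4] → 36
@36: id [4B, align 4] → 40
@40: score [8B, align 8] → 48
@48: hp [80B, align 8] → 128
@128: team [1B, align 1] → 129
+7 pad (align 8)
@136: vy [8B, align 8] → 144
@144: ammo [13B, align 1] → 157
+3 tail pad (align 8)
size 160, align 8

160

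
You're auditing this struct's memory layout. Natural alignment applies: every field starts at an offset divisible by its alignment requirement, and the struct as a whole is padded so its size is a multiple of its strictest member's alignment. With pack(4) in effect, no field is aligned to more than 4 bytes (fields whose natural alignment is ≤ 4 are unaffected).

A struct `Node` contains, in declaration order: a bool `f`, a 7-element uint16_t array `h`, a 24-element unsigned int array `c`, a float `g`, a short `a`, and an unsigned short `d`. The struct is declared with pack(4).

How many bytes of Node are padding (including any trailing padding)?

0..1  f  (1B, 1-aligned)
1..2  -- padding (1B)
2..16  h  (14B, 2-aligned)
16..112  c  (96B, 4-aligned)
112..116  g  (4B, 4-aligned)
116..118  a  (2B, 2-aligned)
118..120  d  (2B, 2-aligned)
sizeof = 120, alignof = 4
data bytes 119, size 120 → padding 1

1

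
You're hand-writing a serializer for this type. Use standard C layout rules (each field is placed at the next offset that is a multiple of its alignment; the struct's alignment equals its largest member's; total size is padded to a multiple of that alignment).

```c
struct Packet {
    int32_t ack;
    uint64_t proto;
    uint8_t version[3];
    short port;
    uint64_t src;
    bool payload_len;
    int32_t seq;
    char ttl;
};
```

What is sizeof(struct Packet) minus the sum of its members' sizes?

0..4  ack  (4B, 4-aligned)
4..8  -- padding (4B)
8..16  proto  (8B, 8-aligned)
16..19  version  (3B, 1-aligned)
19..20  -- padding (1B)
20..22  port  (2B, 2-aligned)
22..24  -- padding (2B)
24..32  src  (8B, 8-aligned)
32..33  payload_len  (1B, 1-aligned)
33..36  -- padding (3B)
36..40  seq  (4B, 4-aligned)
40..41  ttl  (1B, 1-aligned)
41..48  -- tail padding (7B)
sizeof = 48, alignof = 8
data bytes 31, size 48 → padding 17

17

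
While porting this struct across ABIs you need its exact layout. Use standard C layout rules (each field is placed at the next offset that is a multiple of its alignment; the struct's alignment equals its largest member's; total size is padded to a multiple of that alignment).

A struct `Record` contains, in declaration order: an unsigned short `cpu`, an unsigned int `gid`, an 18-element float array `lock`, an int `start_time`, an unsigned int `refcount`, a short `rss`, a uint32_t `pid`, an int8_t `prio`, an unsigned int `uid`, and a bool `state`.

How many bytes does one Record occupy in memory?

cpu at 0 (size 2, align 2) → ends 2
pad 2 to align 4 for gid
gid at 4 (size 4, align 4) → ends 8
lock at 8 (size 72, align 4) → ends 80
start_time at 80 (size 4, align 4) → ends 84
refcount at 84 (size 4, align 4) → ends 88
rss at 88 (size 2, align 2) → ends 90
pad 2 to align 4 for pid
pid at 92 (size 4, align 4) → ends 96
prio at 96 (size 1, align 1) → ends 97
pad 3 to align 4 for uid
uid at 100 (size 4, align 4) → ends 104
state at 104 (size 1, align 1) → ends 105
tail pad 3 to reach multiple of 4
total 108 bytes, alignment 4

108 bytes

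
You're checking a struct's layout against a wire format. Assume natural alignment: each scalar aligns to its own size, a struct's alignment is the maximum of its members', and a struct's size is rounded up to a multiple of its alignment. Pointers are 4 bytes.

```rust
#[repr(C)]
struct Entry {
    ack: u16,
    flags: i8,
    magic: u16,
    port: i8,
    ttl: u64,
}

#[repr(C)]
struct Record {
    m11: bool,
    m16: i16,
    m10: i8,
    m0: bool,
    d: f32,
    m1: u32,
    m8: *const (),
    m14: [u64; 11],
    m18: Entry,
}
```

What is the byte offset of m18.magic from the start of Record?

Entry: 0..2  ack  (2B, 2-aligned); 2..3  flags  (1B, 1-aligned); 3..4  -- padding (1B); 4..6  magic  (2B, 2-aligned); 6..7  port  (1B, 1-aligned); 7..8  -- padding (1B); 8..16  ttl  (8B, 8-aligned); sizeof = 16, alignof = 8
0..1  m11  (1B, 1-aligned)
1..2  -- padding (1B)
2..4  m16  (2B, 2-aligned)
4..5  m10  (1B, 1-aligned)
5..6  m0  (1B, 1-aligned)
6..8  -- padding (2B)
8..12  d  (4B, 4-aligned)
12..16  m1  (4B, 4-aligned)
16..20  m8  (4B, 4-aligned)
20..24  -- padding (4B)
24..112  m14  (88B, 8-aligned)
112..128  m18  (16B, 8-aligned)
within Entry: magic at 4
112 + 4 = 116

116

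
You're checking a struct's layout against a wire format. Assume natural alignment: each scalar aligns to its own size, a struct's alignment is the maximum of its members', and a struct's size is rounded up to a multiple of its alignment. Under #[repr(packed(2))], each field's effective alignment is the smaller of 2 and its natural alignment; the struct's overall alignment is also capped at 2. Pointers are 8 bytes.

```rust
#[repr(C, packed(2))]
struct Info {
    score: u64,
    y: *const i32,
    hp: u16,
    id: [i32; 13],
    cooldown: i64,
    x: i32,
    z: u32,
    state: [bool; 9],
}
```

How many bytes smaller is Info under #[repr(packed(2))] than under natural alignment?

natural layout:
  score at 0 (size 8, align 8) → ends 8
  y at 8 (size 8, align 8) → ends 16
  hp at 16 (size 2, align 2) → ends 18
  pad 2 to align 4 for id
  id at 20 (size 52, align 4) → ends 72
  cooldown at 72 (size 8, align 8) → ends 80
  x at 80 (size 4, align 4) → ends 84
  z at 84 (size 4, align 4) → ends 88
  state at 88 (size 9, align 1) → ends 97
  tail pad 7 to reach multiple of 8
  total 104 bytes, alignment 8
packed(2) layout:
  score at 0 (size 8, align 2) → ends 8
  y at 8 (size 8, align 2) → ends 16
  hp at 16 (size 2, align 2) → ends 18
  id at 18 (size 52, align 2) → ends 70
  cooldown at 70 (size 8, align 2) → ends 78
  x at 78 (size 4, align 2) → ends 82
  z at 82 (size 4, align 2) → ends 86
  state at 86 (size 9, align 1) → ends 95
  tail pad 1 to reach multiple of 2
  total 96 bytes, alignment 2
104 − 96 = 8

8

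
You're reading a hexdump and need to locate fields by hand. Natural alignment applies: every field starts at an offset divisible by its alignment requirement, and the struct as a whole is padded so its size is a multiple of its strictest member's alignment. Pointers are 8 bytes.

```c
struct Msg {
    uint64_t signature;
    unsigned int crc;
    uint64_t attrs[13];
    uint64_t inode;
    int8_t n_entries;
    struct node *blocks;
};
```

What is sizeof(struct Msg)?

144

@0: signature [8B, align 8] → 8
@8: crc [4B, align 4] → 12
+4 pad (align 8)
@16: attrs [104B, align 8] → 120
@120: inode [8B, align 8] → 128
@128: n_entries [1B, align 1] → 129
+7 pad (align 8)
@136: blocks [8B, align 8] → 144
size 144, align 8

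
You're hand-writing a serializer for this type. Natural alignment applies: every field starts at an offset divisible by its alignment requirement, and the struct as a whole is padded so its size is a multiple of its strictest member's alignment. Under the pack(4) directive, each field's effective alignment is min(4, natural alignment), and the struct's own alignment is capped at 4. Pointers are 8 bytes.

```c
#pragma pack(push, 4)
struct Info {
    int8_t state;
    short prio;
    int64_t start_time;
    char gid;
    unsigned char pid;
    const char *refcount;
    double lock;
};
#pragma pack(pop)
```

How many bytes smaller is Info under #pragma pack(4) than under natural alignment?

8

natural layout:
  state at 0 (size 1, align 1) → ends 1
  pad 1 to align 2 for prio
  prio at 2 (size 2, align 2) → ends 4
  pad 4 to align 8 for start_time
  start_time at 8 (size 8, align 8) → ends 16
  gid at 16 (size 1, align 1) → ends 17
  pid at 17 (size 1, align 1) → ends 18
  pad 6 to align 8 for refcount
  refcount at 24 (size 8, align 8) → ends 32
  lock at 32 (size 8, align 8) → ends 40
  total 40 bytes, alignment 8
packed(4) layout:
  state at 0 (size 1, align 1) → ends 1
  pad 1 to align 2 for prio
  prio at 2 (size 2, align 2) → ends 4
  start_time at 4 (size 8, align 4) → ends 12
  gid at 12 (size 1, align 1) → ends 13
  pid at 13 (size 1, align 1) → ends 14
  pad 2 to align 4 for refcount
  refcount at 16 (size 8, align 4) → ends 24
  lock at 24 (size 8, align 4) → ends 32
  total 32 bytes, alignment 4
40 − 32 = 8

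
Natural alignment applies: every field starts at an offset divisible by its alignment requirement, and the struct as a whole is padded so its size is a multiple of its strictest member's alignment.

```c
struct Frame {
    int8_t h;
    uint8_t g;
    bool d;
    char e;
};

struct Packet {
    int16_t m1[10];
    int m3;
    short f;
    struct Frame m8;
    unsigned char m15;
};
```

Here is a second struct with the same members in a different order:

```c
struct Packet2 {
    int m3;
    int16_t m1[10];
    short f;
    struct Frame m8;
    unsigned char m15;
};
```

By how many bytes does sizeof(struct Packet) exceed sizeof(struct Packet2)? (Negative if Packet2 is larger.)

0

Frame: 0..1  h  (1B, 1-aligned); 1..2  g  (1B, 1-aligned); 2..3  d  (1B, 1-aligned); 3..4  e  (1B, 1-aligned); sizeof = 4, alignof = 1
0..20  m1  (20B, 2-aligned)
20..24  m3  (4B, 4-aligned)
24..26  f  (2B, 2-aligned)
26..30  m8  (4B, 1-aligned)
30..31  m15  (1B, 1-aligned)
31..32  -- tail padding (1B)
sizeof = 32, alignof = 4
— Packet2 —
0..4  m3  (4B, 4-aligned)
4..24  m1  (20B, 2-aligned)
24..26  f  (2B, 2-aligned)
26..30  m8  (4B, 1-aligned)
30..31  m15  (1B, 1-aligned)
31..32  -- tail padding (1B)
sizeof = 32, alignof = 4
32 − 32 = 0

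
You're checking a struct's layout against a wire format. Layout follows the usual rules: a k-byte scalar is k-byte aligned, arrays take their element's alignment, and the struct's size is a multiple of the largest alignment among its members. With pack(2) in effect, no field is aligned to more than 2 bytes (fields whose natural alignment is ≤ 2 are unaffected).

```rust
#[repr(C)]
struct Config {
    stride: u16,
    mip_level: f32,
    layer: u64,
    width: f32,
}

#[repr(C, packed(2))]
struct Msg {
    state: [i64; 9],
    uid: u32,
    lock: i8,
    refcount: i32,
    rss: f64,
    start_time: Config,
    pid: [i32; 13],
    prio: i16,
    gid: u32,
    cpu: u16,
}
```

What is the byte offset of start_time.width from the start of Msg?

106

Config: @0: stride [2B, align 2] → 2; +2 pad (align 4); @4: mip_level [4B, align 4] → 8; @8: layer [8B, align 8] → 16; @16: width [4B, align 4] → 20; +4 tail pad (align 8); size 24, align 8
@0: state [72B, align 2] → 72
@72: uid [4B, align 2] → 76
@76: lock [1B, align 1] → 77
+1 pad (align 2)
@78: refcount [4B, align 2] → 82
@82: rss [8B, align 2] → 90
@90: start_time [24B, align 2] → 114
within Config: width at 16
90 + 16 = 106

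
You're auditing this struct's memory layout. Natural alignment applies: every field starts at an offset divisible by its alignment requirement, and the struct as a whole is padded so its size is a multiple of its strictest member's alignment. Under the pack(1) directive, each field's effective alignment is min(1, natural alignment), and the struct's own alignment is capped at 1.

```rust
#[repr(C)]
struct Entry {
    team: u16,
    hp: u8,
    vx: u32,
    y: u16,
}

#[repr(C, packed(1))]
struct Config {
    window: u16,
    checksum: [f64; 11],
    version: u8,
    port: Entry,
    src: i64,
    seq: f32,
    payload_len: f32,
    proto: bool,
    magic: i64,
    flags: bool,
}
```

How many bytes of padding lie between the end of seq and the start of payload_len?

0

Entry: @0: team [2B, align 2] → 2; @2: hp [1B, align 1] → 3; +1 pad (align 4); @4: vx [4B, align 4] → 8; @8: y [2B, align 2] → 10; +2 tail pad (align 4); size 12, align 4
@0: window [2B, align 1] → 2
@2: checksum [88B, align 1] → 90
@90: version [1B, align 1] → 91
@91: port [12B, align 1] → 103
@103: src [8B, align 1] → 111
@111: seq [4B, align 1] → 115
@115: payload_len [4B, align 1] → 119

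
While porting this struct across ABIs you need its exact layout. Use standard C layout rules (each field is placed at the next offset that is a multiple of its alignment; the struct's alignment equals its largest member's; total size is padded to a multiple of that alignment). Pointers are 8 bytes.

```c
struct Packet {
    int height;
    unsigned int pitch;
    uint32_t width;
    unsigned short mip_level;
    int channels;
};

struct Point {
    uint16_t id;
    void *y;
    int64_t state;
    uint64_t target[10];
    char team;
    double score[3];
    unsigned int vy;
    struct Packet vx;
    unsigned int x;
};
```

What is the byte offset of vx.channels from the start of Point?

Packet: 0..4  height  (4B, 4-aligned); 4..8  pitch  (4B, 4-aligned); 8..12  width  (4B, 4-aligned); 12..14  mip_level  (2B, 2-aligned); 14..16  -- padding (2B); 16..20  channels  (4B, 4-aligned); sizeof = 20, alignof = 4
0..2  id  (2B, 2-aligned)
2..8  -- padding (6B)
8..16  y  (8B, 8-aligned)
16..24  state  (8B, 8-aligned)
24..104  target  (80B, 8-aligned)
104..105  team  (1B, 1-aligned)
105..112  -- padding (7B)
112..136  score  (24B, 8-aligned)
136..140  vy  (4B, 4-aligned)
140..160  vx  (20B, 4-aligned)
within Packet: channels at 16
140 + 16 = 156

156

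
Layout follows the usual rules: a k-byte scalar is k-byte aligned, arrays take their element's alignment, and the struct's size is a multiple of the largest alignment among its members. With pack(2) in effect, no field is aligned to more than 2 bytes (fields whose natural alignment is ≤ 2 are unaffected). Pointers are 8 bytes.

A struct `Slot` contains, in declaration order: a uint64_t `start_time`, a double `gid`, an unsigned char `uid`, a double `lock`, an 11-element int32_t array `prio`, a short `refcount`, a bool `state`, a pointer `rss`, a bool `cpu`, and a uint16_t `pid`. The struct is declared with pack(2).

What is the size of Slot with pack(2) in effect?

start_time at 0 (size 8, align 2) → ends 8
gid at 8 (size 8, align 2) → ends 16
uid at 16 (size 1, align 1) → ends 17
pad 1 to align 2 for lock
lock at 18 (size 8, align 2) → ends 26
prio at 26 (size 44, align 2) → ends 70
refcount at 70 (size 2, align 2) → ends 72
state at 72 (size 1, align 1) → ends 73
pad 1 to align 2 for rss
rss at 74 (size 8, align 2) → ends 82
cpu at 82 (size 1, align 1) → ends 83
pad 1 to align 2 for pid
pid at 84 (size 2, align 2) → ends 86
total 86 bytes, alignment 2

86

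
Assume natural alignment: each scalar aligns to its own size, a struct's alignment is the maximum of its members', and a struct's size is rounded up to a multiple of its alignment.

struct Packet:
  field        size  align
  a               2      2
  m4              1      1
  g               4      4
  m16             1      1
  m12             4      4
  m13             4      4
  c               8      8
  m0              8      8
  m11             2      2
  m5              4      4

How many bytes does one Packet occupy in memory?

a at 0 (size 2, align 2) → ends 2
m4 at 2 (size 1, align 1) → ends 3
pad 1 to align 4 for g
g at 4 (size 4, align 4) → ends 8
m16 at 8 (size 1, align 1) → ends 9
pad 3 to align 4 for m12
m12 at 12 (size 4, align 4) → ends 16
m13 at 16 (size 4, align 4) → ends 20
pad 4 to align 8 for c
c at 24 (size 8, align 8) → ends 32
m0 at 32 (size 8, align 8) → ends 40
m11 at 40 (size 2, align 2) → ends 42
pad 2 to align 4 for m5
m5 at 44 (size 4, align 4) → ends 48
total 48 bytes, alignment 8

48 bytes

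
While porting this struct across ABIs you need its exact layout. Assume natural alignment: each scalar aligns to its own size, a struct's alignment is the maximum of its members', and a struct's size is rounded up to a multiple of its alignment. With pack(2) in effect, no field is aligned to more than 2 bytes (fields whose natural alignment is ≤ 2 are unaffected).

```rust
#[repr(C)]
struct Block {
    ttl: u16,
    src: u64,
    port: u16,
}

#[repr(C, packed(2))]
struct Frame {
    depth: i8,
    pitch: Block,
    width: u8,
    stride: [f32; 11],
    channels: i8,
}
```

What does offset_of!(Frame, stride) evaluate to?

28

Block: 0..2  ttl  (2B, 2-aligned); 2..8  -- padding (6B); 8..16  src  (8B, 8-aligned); 16..18  port  (2B, 2-aligned); 18..24  -- tail padding (6B); sizeof = 24, alignof = 8
0..1  depth  (1B, 1-aligned)
1..2  -- padding (1B)
2..26  pitch  (24B, 2-aligned)
26..27  width  (1B, 1-aligned)
27..28  -- padding (1B)
28..72  stride  (44B, 2-aligned)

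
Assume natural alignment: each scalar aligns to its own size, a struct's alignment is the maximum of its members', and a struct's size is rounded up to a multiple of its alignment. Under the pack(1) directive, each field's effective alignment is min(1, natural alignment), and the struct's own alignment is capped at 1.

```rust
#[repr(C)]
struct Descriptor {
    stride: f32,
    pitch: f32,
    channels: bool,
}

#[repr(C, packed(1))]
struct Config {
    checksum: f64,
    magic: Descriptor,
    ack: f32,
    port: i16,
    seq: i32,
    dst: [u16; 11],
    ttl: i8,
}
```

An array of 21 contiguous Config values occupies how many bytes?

1113

Descriptor: 0..4  stride  (4B, 4-aligned); 4..8  pitch  (4B, 4-aligned); 8..9  channels  (1B, 1-aligned); 9..12  -- tail padding (3B); sizeof = 12, alignof = 4
0..8  checksum  (8B, 1-aligned)
8..20  magic  (12B, 1-aligned)
20..24  ack  (4B, 1-aligned)
24..26  port  (2B, 1-aligned)
26..30  seq  (4B, 1-aligned)
30..52  dst  (22B, 1-aligned)
52..53  ttl  (1B, 1-aligned)
sizeof = 53, alignof = 1
array of 21: 21 × 53 = 1113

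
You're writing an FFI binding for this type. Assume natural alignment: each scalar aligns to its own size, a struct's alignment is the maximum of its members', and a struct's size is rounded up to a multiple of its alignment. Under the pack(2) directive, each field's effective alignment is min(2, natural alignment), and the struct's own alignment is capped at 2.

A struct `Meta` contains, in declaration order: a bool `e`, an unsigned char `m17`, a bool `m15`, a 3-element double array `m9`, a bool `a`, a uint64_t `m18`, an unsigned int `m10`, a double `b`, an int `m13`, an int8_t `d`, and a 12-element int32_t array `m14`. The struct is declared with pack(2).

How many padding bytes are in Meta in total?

0..1  e  (1B, 1-aligned)
1..2  m17  (1B, 1-aligned)
2..3  m15  (1B, 1-aligned)
3..4  -- padding (1B)
4..28  m9  (24B, 2-aligned)
28..29  a  (1B, 1-aligned)
29..30  -- padding (1B)
30..38  m18  (8B, 2-aligned)
38..42  m10  (4B, 2-aligned)
42..50  b  (8B, 2-aligned)
50..54  m13  (4B, 2-aligned)
54..55  d  (1B, 1-aligned)
55..56  -- padding (1B)
56..104  m14  (48B, 2-aligned)
sizeof = 104, alignof = 2
data bytes 101, size 104 → padding 3

3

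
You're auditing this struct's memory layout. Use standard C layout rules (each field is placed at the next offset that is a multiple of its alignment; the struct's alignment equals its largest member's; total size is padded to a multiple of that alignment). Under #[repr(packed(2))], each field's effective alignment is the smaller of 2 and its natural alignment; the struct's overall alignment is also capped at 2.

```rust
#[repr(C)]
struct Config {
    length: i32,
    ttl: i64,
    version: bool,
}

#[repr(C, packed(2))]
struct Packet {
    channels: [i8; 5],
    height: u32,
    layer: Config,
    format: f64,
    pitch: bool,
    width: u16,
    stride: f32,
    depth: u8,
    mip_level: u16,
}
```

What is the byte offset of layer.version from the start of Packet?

Config: length at 0 (size 4, align 4) → ends 4; pad 4 to align 8 for ttl; ttl at 8 (size 8, align 8) → ends 16; version at 16 (size 1, align 1) → ends 17; tail pad 7 to reach multiple of 8; total 24 bytes, alignment 8
channels at 0 (size 5, align 1) → ends 5
pad 1 to align 2 for height
height at 6 (size 4, align 2) → ends 10
layer at 10 (size 24, align 2) → ends 34
within Config: version at 16
10 + 16 = 26

26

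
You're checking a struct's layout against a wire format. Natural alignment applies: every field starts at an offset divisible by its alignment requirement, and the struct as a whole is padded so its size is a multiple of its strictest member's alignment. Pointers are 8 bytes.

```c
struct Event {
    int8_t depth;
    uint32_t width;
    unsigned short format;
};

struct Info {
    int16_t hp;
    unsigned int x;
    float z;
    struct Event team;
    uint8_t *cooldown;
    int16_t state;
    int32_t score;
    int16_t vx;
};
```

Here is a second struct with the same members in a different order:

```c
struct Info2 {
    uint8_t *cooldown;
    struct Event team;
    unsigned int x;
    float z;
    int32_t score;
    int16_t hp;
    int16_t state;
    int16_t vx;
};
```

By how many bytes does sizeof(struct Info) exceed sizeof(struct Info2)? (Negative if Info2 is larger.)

Event: @0: depth [1B, align 1] → 1; +3 pad (align 4); @4: width [4B, align 4] → 8; @8: format [2B, align 2] → 10; +2 tail pad (align 4); size 12, align 4
@0: hp [2B, align 2] → 2
+2 pad (align 4)
@4: x [4B, align 4] → 8
@8: z [4B, align 4] → 12
@12: team [12B, align 4] → 24
@24: cooldown [8B, align 8] → 32
@32: state [2B, align 2] → 34
+2 pad (align 4)
@36: score [4B, align 4] → 40
@40: vx [2B, align 2] → 42
+6 tail pad (align 8)
size 48, align 8
— Info2 —
@0: cooldown [8B, align 8] → 8
@8: team [12B, align 4] → 20
@20: x [4B, align 4] → 24
@24: z [4B, align 4] → 28
@28: score [4B, align 4] → 32
@32: hp [2B, align 2] → 34
@34: state [2B, align 2] → 36
@36: vx [2B, align 2] → 38
+2 tail pad (align 8)
size 40, align 8
48 − 40 = 8

8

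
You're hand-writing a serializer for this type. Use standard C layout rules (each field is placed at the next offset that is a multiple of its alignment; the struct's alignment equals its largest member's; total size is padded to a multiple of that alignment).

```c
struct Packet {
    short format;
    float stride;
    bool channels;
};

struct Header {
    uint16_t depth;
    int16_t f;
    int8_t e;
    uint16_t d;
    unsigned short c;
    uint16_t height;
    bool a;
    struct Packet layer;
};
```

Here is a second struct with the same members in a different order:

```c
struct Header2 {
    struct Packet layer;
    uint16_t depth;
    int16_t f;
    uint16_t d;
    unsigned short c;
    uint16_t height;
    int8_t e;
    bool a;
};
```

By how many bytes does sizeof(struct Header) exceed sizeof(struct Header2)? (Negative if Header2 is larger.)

4

Packet: 0..2  format  (2B, 2-aligned); 2..4  -- padding (2B); 4..8  stride  (4B, 4-aligned); 8..9  channels  (1B, 1-aligned); 9..12  -- tail padding (3B); sizeof = 12, alignof = 4
0..2  depth  (2B, 2-aligned)
2..4  f  (2B, 2-aligned)
4..5  e  (1B, 1-aligned)
5..6  -- padding (1B)
6..8  d  (2B, 2-aligned)
8..10  c  (2B, 2-aligned)
10..12  height  (2B, 2-aligned)
12..13  a  (1B, 1-aligned)
13..16  -- padding (3B)
16..28  layer  (12B, 4-aligned)
sizeof = 28, alignof = 4
— Header2 —
0..12  layer  (12B, 4-aligned)
12..14  depth  (2B, 2-aligned)
14..16  f  (2B, 2-aligned)
16..18  d  (2B, 2-aligned)
18..20  c  (2B, 2-aligned)
20..22  height  (2B, 2-aligned)
22..23  e  (1B, 1-aligned)
23..24  a  (1B, 1-aligned)
sizeof = 24, alignof = 4
28 − 24 = 4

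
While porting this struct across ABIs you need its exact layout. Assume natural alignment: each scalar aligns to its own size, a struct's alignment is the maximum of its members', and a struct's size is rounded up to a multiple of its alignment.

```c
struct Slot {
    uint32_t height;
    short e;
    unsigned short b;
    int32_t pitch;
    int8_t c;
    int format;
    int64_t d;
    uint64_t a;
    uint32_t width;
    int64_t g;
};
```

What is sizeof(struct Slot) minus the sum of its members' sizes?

0..4  height  (4B, 4-aligned)
4..6  e  (2B, 2-aligned)
6..8  b  (2B, 2-aligned)
8..12  pitch  (4B, 4-aligned)
12..13  c  (1B, 1-aligned)
13..16  -- padding (3B)
16..20  format  (4B, 4-aligned)
20..24  -- padding (4B)
24..32  d  (8B, 8-aligned)
32..40  a  (8B, 8-aligned)
40..44  width  (4B, 4-aligned)
44..48  -- padding (4B)
48..56  g  (8B, 8-aligned)
sizeof = 56, alignof = 8
data bytes 45, size 56 → padding 11

11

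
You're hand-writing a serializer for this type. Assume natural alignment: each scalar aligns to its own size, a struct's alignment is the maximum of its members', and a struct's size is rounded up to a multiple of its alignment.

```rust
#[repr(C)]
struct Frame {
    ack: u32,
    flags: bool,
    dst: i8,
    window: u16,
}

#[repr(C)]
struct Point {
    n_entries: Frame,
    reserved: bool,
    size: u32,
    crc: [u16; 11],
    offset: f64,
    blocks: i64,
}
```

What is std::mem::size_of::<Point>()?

56

Frame: @0: ack [4B, align 4] → 4; @4: flags [1B, align 1] → 5; @5: dst [1B, align 1] → 6; @6: window [2B, align 2] → 8; size 8, align 4
@0: n_entries [8B, align 4] → 8
@8: reserved [1B, align 1] → 9
+3 pad (align 4)
@12: size [4B, align 4] → 16
@16: crc [22B, align 2] → 38
+2 pad (align 8)
@40: offset [8B, align 8] → 48
@48: blocks [8B, align 8] → 56
size 56, align 8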